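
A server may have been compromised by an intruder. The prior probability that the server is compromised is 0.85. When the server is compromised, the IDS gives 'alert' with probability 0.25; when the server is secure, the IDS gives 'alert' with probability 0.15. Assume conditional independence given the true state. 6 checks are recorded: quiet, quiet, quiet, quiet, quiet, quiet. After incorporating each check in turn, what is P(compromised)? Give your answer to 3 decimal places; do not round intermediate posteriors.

After 'quiet': P(compromised) = 0.75·0.8500 / (0.75·0.8500 + 0.85·0.1500) ≈ 0.8333
After 'quiet': P(compromised) = 0.75·0.8333 / (0.75·0.8333 + 0.85·0.1667) ≈ 0.8152
After 'quiet': P(compromised) = 0.75·0.8152 / (0.75·0.8152 + 0.85·0.1848) ≈ 0.7956
After 'quiet': P(compromised) = 0.75·0.7956 / (0.75·0.7956 + 0.85·0.2044) ≈ 0.7745
After 'quiet': P(compromised) = 0.75·0.7745 / (0.75·0.7745 + 0.85·0.2255) ≈ 0.7519
After 'quiet': P(compromised) = 0.75·0.7519 / (0.75·0.7519 + 0.85·0.2481) ≈ 0.7278

0.728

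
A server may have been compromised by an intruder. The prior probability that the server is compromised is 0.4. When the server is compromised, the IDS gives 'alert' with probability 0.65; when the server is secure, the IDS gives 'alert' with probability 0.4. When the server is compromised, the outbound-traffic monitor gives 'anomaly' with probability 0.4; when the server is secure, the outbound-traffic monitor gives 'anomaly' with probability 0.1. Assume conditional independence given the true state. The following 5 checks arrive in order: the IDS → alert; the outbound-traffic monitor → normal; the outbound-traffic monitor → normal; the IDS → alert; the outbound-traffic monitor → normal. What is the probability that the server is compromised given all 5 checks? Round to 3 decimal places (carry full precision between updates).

After the IDS='alert': P(compromised) = 0.65·0.4000 / (0.65·0.4000 + 0.4·0.6000) ≈ 0.5200
After the outbound-traffic monitor='normal': P(compromised) = 0.6·0.5200 / (0.6·0.5200 + 0.9·0.4800) ≈ 0.4194
After the outbound-traffic monitor='normal': P(compromised) = 0.6·0.4194 / (0.6·0.4194 + 0.9·0.5806) ≈ 0.3250
After the IDS='alert': P(compromised) = 0.65·0.3250 / (0.65·0.3250 + 0.4·0.6750) ≈ 0.4390
After the outbound-traffic monitor='normal': P(compromised) = 0.6·0.4390 / (0.6·0.4390 + 0.9·0.5610) ≈ 0.3428

0.343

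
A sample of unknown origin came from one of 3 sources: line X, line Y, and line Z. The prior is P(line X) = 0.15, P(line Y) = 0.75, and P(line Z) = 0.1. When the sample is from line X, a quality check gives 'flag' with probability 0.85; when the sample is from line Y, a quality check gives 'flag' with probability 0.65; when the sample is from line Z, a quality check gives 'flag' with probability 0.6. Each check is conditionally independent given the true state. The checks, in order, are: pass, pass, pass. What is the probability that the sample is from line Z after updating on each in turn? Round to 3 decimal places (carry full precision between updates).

0.164

After 'pass': normaliser = 0.15·0.1500 + 0.35·0.7500 + 0.4·0.1000; P(line X) ≈ 0.0692, P(line Y) ≈ 0.8077, P(line Z) ≈ 0.1231
After 'pass': normaliser = 0.15·0.0692 + 0.35·0.8077 + 0.4·0.1231; P(line X) ≈ 0.0303, P(line Y) ≈ 0.8258, P(line Z) ≈ 0.1438
After 'pass': normaliser = 0.15·0.0303 + 0.35·0.8258 + 0.4·0.1438; P(line X) ≈ 0.0130, P(line Y) ≈ 0.8232, P(line Z) ≈ 0.1638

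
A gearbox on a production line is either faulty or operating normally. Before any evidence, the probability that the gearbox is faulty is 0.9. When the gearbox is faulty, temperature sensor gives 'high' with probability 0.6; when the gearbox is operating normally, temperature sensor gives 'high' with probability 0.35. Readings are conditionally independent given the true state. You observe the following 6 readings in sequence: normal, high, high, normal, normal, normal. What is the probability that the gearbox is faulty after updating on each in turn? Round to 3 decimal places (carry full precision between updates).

0.791

Apply Bayes' rule sequentially, carrying P(faulty) forward.
After 'normal': P(faulty) = 0.4·0.9000 / (0.4·0.9000 + 0.65·0.1000) ≈ 0.8471
After 'high': P(faulty) = 0.6·0.8471 / (0.6·0.8471 + 0.35·0.1529) ≈ 0.9047
After 'high': P(faulty) = 0.6·0.9047 / (0.6·0.9047 + 0.35·0.0953) ≈ 0.9421
After 'normal': P(faulty) = 0.4·0.9421 / (0.4·0.9421 + 0.65·0.0579) ≈ 0.9092
After 'normal': P(faulty) = 0.4·0.9092 / (0.4·0.9092 + 0.65·0.0908) ≈ 0.8604
After 'normal': P(faulty) = 0.4·0.8604 / (0.4·0.8604 + 0.65·0.1396) ≈ 0.7914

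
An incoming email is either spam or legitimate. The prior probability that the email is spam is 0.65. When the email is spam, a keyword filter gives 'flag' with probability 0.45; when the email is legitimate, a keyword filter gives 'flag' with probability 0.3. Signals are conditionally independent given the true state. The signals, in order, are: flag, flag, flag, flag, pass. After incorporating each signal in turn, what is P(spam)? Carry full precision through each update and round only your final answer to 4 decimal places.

After 'flag': P(spam) = 0.45·0.6500 / (0.45·0.6500 + 0.3·0.3500) ≈ 0.7358
After 'flag': P(spam) = 0.45·0.7358 / (0.45·0.7358 + 0.3·0.2642) ≈ 0.8069
After 'flag': P(spam) = 0.45·0.8069 / (0.45·0.8069 + 0.3·0.1931) ≈ 0.8624
After 'flag': P(spam) = 0.45·0.8624 / (0.45·0.8624 + 0.3·0.1376) ≈ 0.9039
After 'pass': P(spam) = 0.55·0.9039 / (0.55·0.9039 + 0.7·0.0961) ≈ 0.8808

0.8808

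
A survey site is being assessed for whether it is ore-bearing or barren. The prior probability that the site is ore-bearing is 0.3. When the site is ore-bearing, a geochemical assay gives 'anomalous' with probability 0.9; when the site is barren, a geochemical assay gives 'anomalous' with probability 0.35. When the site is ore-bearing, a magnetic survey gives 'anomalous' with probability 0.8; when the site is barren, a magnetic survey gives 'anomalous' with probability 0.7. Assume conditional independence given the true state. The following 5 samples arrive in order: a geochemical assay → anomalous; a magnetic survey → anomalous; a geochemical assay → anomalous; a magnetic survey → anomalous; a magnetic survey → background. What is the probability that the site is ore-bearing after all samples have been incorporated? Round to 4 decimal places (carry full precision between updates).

After a geochemical assay='anomalous': P(ore) = 0.9·0.3000 / (0.9·0.3000 + 0.35·0.7000) ≈ 0.5243
After a magnetic survey='anomalous': P(ore) = 0.8·0.5243 / (0.8·0.5243 + 0.7·0.4757) ≈ 0.5574
After a geochemical assay='anomalous': P(ore) = 0.9·0.5574 / (0.9·0.5574 + 0.35·0.4426) ≈ 0.7641
After a magnetic survey='anomalous': P(ore) = 0.8·0.7641 / (0.8·0.7641 + 0.7·0.2359) ≈ 0.7873
After a magnetic survey='background': P(ore) = 0.2·0.7873 / (0.2·0.7873 + 0.3·0.2127) ≈ 0.7116

0.7116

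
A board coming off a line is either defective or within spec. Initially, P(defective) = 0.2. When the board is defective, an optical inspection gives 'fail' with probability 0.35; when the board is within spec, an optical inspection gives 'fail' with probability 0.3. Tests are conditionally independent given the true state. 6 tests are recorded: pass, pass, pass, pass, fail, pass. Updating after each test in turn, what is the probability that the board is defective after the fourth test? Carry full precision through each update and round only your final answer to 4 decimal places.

After 'pass': P(defective) = 0.65·0.2000 / (0.65·0.2000 + 0.7·0.8000) ≈ 0.1884
After 'pass': P(defective) = 0.65·0.1884 / (0.65·0.1884 + 0.7·0.8116) ≈ 0.1773
After 'pass': P(defective) = 0.65·0.1773 / (0.65·0.1773 + 0.7·0.8227) ≈ 0.1668
After 'pass': P(defective) = 0.65·0.1668 / (0.65·0.1668 + 0.7·0.8332) ≈ 0.1567

0.1567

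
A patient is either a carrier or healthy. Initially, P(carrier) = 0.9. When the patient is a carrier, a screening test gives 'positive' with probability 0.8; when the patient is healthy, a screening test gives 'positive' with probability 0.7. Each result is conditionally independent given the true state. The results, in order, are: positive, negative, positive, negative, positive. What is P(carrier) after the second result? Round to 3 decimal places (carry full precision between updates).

0.873

After 'positive': P(carrier) = 0.8·0.9000 / (0.8·0.9000 + 0.7·0.1000) ≈ 0.9114
After 'negative': P(carrier) = 0.2·0.9114 / (0.2·0.9114 + 0.3·0.0886) ≈ 0.8727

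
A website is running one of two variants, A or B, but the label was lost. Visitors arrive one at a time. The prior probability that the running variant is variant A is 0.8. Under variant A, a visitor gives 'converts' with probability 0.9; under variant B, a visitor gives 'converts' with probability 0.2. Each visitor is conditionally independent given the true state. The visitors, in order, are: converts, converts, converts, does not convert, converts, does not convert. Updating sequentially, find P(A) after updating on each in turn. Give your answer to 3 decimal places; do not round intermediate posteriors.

0.962

After 'converts': P(A) = 0.9·0.8000 / (0.9·0.8000 + 0.2·0.2000) ≈ 0.9474
After 'converts': P(A) = 0.9·0.9474 / (0.9·0.9474 + 0.2·0.0526) ≈ 0.9878
After 'converts': P(A) = 0.9·0.9878 / (0.9·0.9878 + 0.2·0.0122) ≈ 0.9973
After 'does not convert': P(A) = 0.1·0.9973 / (0.1·0.9973 + 0.8·0.0027) ≈ 0.9785
After 'converts': P(A) = 0.9·0.9785 / (0.9·0.9785 + 0.2·0.0215) ≈ 0.9951
After 'does not convert': P(A) = 0.1·0.9951 / (0.1·0.9951 + 0.8·0.0049) ≈ 0.9624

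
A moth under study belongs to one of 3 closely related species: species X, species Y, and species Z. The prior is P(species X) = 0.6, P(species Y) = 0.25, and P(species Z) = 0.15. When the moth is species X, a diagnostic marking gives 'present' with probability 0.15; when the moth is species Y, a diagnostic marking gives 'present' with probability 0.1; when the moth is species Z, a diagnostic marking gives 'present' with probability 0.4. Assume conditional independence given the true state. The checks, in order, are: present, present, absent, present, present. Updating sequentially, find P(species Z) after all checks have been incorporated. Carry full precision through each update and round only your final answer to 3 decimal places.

Apply Bayes' rule sequentially, carrying P(species Z) forward.
After 'present': normaliser = 0.15·0.6000 + 0.1·0.2500 + 0.4·0.1500; P(species X) ≈ 0.5143, P(species Y) ≈ 0.1429, P(species Z) ≈ 0.3429
After 'present': normaliser = 0.15·0.5143 + 0.1·0.1429 + 0.4·0.3429; P(species X) ≈ 0.3375, P(species Y) ≈ 0.0625, P(species Z) ≈ 0.6000
After 'absent': normaliser = 0.85·0.3375 + 0.9·0.0625 + 0.6·0.6000; P(species X) ≈ 0.4080, P(species Y) ≈ 0.0800, P(species Z) ≈ 0.5120
After 'present': normaliser = 0.15·0.4080 + 0.1·0.0800 + 0.4·0.5120; P(species X) ≈ 0.2234, P(species Y) ≈ 0.0292, P(species Z) ≈ 0.7474
After 'present': normaliser = 0.15·0.2234 + 0.1·0.0292 + 0.4·0.7474; P(species X) ≈ 0.0999, P(species Y) ≈ 0.0087, P(species Z) ≈ 0.8914

0.891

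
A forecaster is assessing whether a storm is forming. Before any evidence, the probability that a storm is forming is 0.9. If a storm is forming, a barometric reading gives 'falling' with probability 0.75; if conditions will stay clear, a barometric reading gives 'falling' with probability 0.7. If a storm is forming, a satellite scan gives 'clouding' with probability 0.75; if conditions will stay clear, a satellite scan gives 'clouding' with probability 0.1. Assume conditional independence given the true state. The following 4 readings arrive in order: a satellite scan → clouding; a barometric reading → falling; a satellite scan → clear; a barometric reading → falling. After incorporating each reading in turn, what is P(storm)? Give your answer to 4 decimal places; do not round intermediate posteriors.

0.9556

After a satellite scan='clouding': P(storm) = 0.75·0.9000 / (0.75·0.9000 + 0.1·0.1000) ≈ 0.9854
After a barometric reading='falling': P(storm) = 0.75·0.9854 / (0.75·0.9854 + 0.7·0.0146) ≈ 0.9864
After a satellite scan='clear': P(storm) = 0.25·0.9864 / (0.25·0.9864 + 0.9·0.0136) ≈ 0.9526
After a barometric reading='falling': P(storm) = 0.75·0.9526 / (0.75·0.9526 + 0.7·0.0474) ≈ 0.9556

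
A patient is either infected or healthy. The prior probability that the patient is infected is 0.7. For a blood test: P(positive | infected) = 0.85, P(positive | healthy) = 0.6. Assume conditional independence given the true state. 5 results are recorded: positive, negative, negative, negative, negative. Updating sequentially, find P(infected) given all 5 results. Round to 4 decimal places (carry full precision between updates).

Each posterior becomes the prior for the next update.
After 'positive': P(infected) = 0.85·0.7000 / (0.85·0.7000 + 0.6·0.3000) ≈ 0.7677
After 'negative': P(infected) = 0.15·0.7677 / (0.15·0.7677 + 0.4·0.2323) ≈ 0.5535
After 'negative': P(infected) = 0.15·0.5535 / (0.15·0.5535 + 0.4·0.4465) ≈ 0.3173
After 'negative': P(infected) = 0.15·0.3173 / (0.15·0.3173 + 0.4·0.6827) ≈ 0.1484
After 'negative': P(infected) = 0.15·0.1484 / (0.15·0.1484 + 0.4·0.8516) ≈ 0.0614

0.0614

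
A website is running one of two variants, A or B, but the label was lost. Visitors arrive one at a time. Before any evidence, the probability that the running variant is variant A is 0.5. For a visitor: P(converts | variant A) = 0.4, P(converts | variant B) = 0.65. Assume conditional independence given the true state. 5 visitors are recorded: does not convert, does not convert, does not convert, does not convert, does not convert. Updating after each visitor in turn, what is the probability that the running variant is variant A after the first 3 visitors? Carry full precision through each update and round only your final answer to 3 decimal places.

0.834

Each posterior becomes the prior for the next update.
After 'does not convert': P(A) = 0.6·0.5000 / (0.6·0.5000 + 0.35·0.5000) ≈ 0.6316
After 'does not convert': P(A) = 0.6·0.6316 / (0.6·0.6316 + 0.35·0.3684) ≈ 0.7461
After 'does not convert': P(A) = 0.6·0.7461 / (0.6·0.7461 + 0.35·0.2539) ≈ 0.8344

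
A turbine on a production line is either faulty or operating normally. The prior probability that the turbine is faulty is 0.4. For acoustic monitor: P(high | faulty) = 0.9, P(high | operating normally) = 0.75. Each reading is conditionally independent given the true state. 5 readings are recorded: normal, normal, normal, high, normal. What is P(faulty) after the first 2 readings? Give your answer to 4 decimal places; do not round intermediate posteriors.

After 'normal': P(faulty) = 0.1·0.4000 / (0.1·0.4000 + 0.25·0.6000) ≈ 0.2105
After 'normal': P(faulty) = 0.1·0.2105 / (0.1·0.2105 + 0.25·0.7895) ≈ 0.0964

0.0964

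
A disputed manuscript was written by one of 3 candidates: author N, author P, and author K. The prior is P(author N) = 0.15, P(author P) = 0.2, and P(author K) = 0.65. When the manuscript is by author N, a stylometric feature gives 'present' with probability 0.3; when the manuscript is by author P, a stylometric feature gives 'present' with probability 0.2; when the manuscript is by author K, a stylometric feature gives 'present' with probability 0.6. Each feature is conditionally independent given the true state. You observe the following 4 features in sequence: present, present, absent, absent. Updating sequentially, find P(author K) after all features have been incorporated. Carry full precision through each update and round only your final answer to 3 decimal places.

0.761

Each posterior becomes the prior for the next update.
After 'present': normaliser = 0.3·0.1500 + 0.2·0.2000 + 0.6·0.6500; P(author N) ≈ 0.0947, P(author P) ≈ 0.0842, P(author K) ≈ 0.8211
After 'present': normaliser = 0.3·0.0947 + 0.2·0.0842 + 0.6·0.8211; P(author N) ≈ 0.0528, P(author P) ≈ 0.0313, P(author K) ≈ 0.9159
After 'absent': normaliser = 0.7·0.0528 + 0.8·0.0313 + 0.4·0.9159; P(author N) ≈ 0.0863, P(author P) ≈ 0.0585, P(author K) ≈ 0.8552
After 'absent': normaliser = 0.7·0.0863 + 0.8·0.0585 + 0.4·0.8552; P(author N) ≈ 0.1345, P(author P) ≈ 0.1041, P(author K) ≈ 0.7614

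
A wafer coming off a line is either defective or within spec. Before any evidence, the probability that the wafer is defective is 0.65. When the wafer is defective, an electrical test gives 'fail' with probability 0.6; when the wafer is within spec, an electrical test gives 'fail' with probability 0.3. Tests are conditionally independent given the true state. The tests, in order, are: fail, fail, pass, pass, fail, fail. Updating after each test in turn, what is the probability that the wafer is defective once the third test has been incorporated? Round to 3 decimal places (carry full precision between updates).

Each posterior becomes the prior for the next update.
After 'fail': P(defective) = 0.6·0.6500 / (0.6·0.6500 + 0.3·0.3500) ≈ 0.7879
After 'fail': P(defective) = 0.6·0.7879 / (0.6·0.7879 + 0.3·0.2121) ≈ 0.8814
After 'pass': P(defective) = 0.4·0.8814 / (0.4·0.8814 + 0.7·0.1186) ≈ 0.8093

0.809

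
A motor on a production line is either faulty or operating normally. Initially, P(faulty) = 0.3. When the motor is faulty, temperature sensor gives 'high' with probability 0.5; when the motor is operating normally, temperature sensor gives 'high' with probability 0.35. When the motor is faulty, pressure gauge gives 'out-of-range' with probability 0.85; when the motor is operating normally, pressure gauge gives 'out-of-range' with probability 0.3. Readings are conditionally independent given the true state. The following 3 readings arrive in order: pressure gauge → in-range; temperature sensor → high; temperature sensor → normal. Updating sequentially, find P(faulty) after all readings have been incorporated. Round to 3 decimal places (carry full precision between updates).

Each posterior becomes the prior for the next update.
After pressure gauge='in-range': P(faulty) = 0.15·0.3000 / (0.15·0.3000 + 0.7·0.7000) ≈ 0.0841
After temperature sensor='high': P(faulty) = 0.5·0.0841 / (0.5·0.0841 + 0.35·0.9159) ≈ 0.1160
After temperature sensor='normal': P(faulty) = 0.5·0.1160 / (0.5·0.1160 + 0.65·0.8840) ≈ 0.0917

0.092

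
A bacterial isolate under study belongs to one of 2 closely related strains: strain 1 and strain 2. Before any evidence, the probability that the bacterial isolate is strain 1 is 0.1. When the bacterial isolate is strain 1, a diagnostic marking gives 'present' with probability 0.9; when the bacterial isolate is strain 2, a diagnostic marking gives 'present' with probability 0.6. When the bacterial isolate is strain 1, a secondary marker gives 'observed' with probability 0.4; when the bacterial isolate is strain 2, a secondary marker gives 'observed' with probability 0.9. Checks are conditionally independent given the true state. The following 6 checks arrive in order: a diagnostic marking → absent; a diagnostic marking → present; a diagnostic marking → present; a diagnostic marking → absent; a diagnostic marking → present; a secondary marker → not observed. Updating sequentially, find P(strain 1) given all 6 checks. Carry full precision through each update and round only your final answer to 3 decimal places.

0.123

After a diagnostic marking='absent': P(strain 1) = 0.1·0.1000 / (0.1·0.1000 + 0.4·0.9000) ≈ 0.0270
After a diagnostic marking='present': P(strain 1) = 0.9·0.0270 / (0.9·0.0270 + 0.6·0.9730) ≈ 0.0400
After a diagnostic marking='present': P(strain 1) = 0.9·0.0400 / (0.9·0.0400 + 0.6·0.9600) ≈ 0.0588
After a diagnostic marking='absent': P(strain 1) = 0.1·0.0588 / (0.1·0.0588 + 0.4·0.9412) ≈ 0.0154
After a diagnostic marking='present': P(strain 1) = 0.9·0.0154 / (0.9·0.0154 + 0.6·0.9846) ≈ 0.0229
After a secondary marker='not observed': P(strain 1) = 0.6·0.0229 / (0.6·0.0229 + 0.1·0.9771) ≈ 0.1233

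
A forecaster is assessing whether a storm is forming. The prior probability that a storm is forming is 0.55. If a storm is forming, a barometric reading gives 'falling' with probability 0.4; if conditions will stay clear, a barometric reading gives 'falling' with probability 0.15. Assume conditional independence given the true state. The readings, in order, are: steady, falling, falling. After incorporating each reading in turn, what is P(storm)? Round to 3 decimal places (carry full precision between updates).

Each posterior becomes the prior for the next update.
After 'steady': P(storm) = 0.6·0.5500 / (0.6·0.5500 + 0.85·0.4500) ≈ 0.4632
After 'falling': P(storm) = 0.4·0.4632 / (0.4·0.4632 + 0.15·0.5368) ≈ 0.6970
After 'falling': P(storm) = 0.4·0.6970 / (0.4·0.6970 + 0.15·0.3030) ≈ 0.8598

0.860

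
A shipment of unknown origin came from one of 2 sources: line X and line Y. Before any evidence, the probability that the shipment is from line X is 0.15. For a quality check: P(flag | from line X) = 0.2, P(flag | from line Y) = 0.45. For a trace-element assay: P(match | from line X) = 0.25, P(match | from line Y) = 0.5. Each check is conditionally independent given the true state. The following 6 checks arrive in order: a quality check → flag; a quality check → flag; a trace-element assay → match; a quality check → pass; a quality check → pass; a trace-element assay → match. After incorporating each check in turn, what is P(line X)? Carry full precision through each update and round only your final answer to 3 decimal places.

After a quality check='flag': P(line X) = 0.2·0.1500 / (0.2·0.1500 + 0.45·0.8500) ≈ 0.0727
After a quality check='flag': P(line X) = 0.2·0.0727 / (0.2·0.0727 + 0.45·0.9273) ≈ 0.0337
After a trace-element assay='match': P(line X) = 0.25·0.0337 / (0.25·0.0337 + 0.5·0.9663) ≈ 0.0171
After a quality check='pass': P(line X) = 0.8·0.0171 / (0.8·0.0171 + 0.55·0.9829) ≈ 0.0247
After a quality check='pass': P(line X) = 0.8·0.0247 / (0.8·0.0247 + 0.55·0.9753) ≈ 0.0356
After a trace-element assay='match': P(line X) = 0.25·0.0356 / (0.25·0.0356 + 0.5·0.9644) ≈ 0.0181

0.018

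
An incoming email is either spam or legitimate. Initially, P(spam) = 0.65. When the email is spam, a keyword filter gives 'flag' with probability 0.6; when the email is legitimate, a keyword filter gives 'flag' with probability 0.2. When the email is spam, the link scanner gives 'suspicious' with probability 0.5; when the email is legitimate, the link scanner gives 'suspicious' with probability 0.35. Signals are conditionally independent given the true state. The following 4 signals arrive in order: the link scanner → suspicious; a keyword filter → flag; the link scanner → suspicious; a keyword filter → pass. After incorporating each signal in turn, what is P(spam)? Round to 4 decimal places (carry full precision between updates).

After the link scanner='suspicious': P(spam) = 0.5·0.6500 / (0.5·0.6500 + 0.35·0.3500) ≈ 0.7263
After a keyword filter='flag': P(spam) = 0.6·0.7263 / (0.6·0.7263 + 0.2·0.2737) ≈ 0.8884
After the link scanner='suspicious': P(spam) = 0.5·0.8884 / (0.5·0.8884 + 0.35·0.1116) ≈ 0.9192
After a keyword filter='pass': P(spam) = 0.4·0.9192 / (0.4·0.9192 + 0.8·0.0808) ≈ 0.8504

0.8504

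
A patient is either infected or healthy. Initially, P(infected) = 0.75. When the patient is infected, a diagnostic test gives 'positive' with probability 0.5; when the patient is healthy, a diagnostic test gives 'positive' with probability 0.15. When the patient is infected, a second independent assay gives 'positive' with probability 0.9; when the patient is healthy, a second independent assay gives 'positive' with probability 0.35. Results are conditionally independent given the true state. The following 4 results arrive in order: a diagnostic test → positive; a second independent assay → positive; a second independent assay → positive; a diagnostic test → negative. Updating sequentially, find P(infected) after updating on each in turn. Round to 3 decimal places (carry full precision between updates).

0.975

After a diagnostic test='positive': P(infected) = 0.5·0.7500 / (0.5·0.7500 + 0.15·0.2500) ≈ 0.9091
After a second independent assay='positive': P(infected) = 0.9·0.9091 / (0.9·0.9091 + 0.35·0.0909) ≈ 0.9626
After a second independent assay='positive': P(infected) = 0.9·0.9626 / (0.9·0.9626 + 0.35·0.0374) ≈ 0.9851
After a diagnostic test='negative': P(infected) = 0.5·0.9851 / (0.5·0.9851 + 0.85·0.0149) ≈ 0.9749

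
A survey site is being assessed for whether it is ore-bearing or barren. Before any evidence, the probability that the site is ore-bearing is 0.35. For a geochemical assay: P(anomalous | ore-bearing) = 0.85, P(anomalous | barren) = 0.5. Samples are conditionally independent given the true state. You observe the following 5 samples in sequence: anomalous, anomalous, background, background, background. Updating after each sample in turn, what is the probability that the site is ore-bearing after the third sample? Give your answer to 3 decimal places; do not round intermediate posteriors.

After 'anomalous': P(ore) = 0.85·0.3500 / (0.85·0.3500 + 0.5·0.6500) ≈ 0.4779
After 'anomalous': P(ore) = 0.85·0.4779 / (0.85·0.4779 + 0.5·0.5221) ≈ 0.6088
After 'background': P(ore) = 0.15·0.6088 / (0.15·0.6088 + 0.5·0.3912) ≈ 0.3183

0.318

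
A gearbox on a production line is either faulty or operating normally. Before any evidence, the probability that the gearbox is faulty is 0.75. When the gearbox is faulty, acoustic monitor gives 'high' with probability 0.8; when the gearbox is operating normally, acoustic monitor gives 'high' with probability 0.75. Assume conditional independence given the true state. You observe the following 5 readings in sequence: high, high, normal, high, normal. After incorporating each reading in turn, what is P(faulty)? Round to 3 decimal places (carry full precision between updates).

After 'high': P(faulty) = 0.8·0.7500 / (0.8·0.7500 + 0.75·0.2500) ≈ 0.7619
After 'high': P(faulty) = 0.8·0.7619 / (0.8·0.7619 + 0.75·0.2381) ≈ 0.7734
After 'normal': P(faulty) = 0.2·0.7734 / (0.2·0.7734 + 0.25·0.2266) ≈ 0.7320
After 'high': P(faulty) = 0.8·0.7320 / (0.8·0.7320 + 0.75·0.2680) ≈ 0.7444
After 'normal': P(faulty) = 0.2·0.7444 / (0.2·0.7444 + 0.25·0.2556) ≈ 0.6997

0.700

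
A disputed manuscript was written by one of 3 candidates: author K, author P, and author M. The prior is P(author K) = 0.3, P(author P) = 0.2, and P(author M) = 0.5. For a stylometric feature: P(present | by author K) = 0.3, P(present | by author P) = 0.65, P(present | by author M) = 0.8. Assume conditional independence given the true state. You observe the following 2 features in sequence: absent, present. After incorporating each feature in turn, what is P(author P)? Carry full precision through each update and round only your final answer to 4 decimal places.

0.2414

After 'absent': normaliser = 0.7·0.3000 + 0.35·0.2000 + 0.2·0.5000; P(author K) ≈ 0.5526, P(author P) ≈ 0.1842, P(author M) ≈ 0.2632
After 'present': normaliser = 0.3·0.5526 + 0.65·0.1842 + 0.8·0.2632; P(author K) ≈ 0.3342, P(author P) ≈ 0.2414, P(author M) ≈ 0.4244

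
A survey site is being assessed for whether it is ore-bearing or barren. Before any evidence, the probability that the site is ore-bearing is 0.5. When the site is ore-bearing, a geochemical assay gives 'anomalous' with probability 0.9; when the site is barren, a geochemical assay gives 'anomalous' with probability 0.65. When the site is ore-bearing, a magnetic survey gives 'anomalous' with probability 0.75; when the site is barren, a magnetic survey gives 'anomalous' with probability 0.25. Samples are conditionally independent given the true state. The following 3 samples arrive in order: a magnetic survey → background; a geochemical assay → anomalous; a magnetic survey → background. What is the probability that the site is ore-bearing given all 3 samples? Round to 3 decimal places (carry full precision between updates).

0.133

Each posterior becomes the prior for the next update.
After a magnetic survey='background': P(ore) = 0.25·0.5000 / (0.25·0.5000 + 0.75·0.5000) ≈ 0.2500
After a geochemical assay='anomalous': P(ore) = 0.9·0.2500 / (0.9·0.2500 + 0.65·0.7500) ≈ 0.3158
After a magnetic survey='background': P(ore) = 0.25·0.3158 / (0.25·0.3158 + 0.75·0.6842) ≈ 0.1333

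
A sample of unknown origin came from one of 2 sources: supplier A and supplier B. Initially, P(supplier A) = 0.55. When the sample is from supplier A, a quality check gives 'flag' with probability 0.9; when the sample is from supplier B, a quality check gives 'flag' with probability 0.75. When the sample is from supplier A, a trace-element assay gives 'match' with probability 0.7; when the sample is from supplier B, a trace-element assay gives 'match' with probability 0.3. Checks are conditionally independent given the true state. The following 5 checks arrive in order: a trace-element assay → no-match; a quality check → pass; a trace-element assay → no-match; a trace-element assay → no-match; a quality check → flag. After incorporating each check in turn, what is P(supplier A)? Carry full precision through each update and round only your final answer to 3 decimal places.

After a trace-element assay='no-match': P(supplier A) = 0.3·0.5500 / (0.3·0.5500 + 0.7·0.4500) ≈ 0.3438
After a quality check='pass': P(supplier A) = 0.1·0.3438 / (0.1·0.3438 + 0.25·0.6562) ≈ 0.1732
After a trace-element assay='no-match': P(supplier A) = 0.3·0.1732 / (0.3·0.1732 + 0.7·0.8268) ≈ 0.0824
After a trace-element assay='no-match': P(supplier A) = 0.3·0.0824 / (0.3·0.0824 + 0.7·0.9176) ≈ 0.0371
After a quality check='flag': P(supplier A) = 0.9·0.0371 / (0.9·0.0371 + 0.75·0.9629) ≈ 0.0441

0.044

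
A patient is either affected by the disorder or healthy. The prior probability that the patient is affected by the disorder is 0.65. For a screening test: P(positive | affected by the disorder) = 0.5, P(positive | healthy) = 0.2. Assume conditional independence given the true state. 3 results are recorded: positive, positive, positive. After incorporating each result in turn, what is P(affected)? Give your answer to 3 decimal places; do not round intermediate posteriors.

After 'positive': P(affected) = 0.5·0.6500 / (0.5·0.6500 + 0.2·0.3500) ≈ 0.8228
After 'positive': P(affected) = 0.5·0.8228 / (0.5·0.8228 + 0.2·0.1772) ≈ 0.9207
After 'positive': P(affected) = 0.5·0.9207 / (0.5·0.9207 + 0.2·0.0793) ≈ 0.9667

0.967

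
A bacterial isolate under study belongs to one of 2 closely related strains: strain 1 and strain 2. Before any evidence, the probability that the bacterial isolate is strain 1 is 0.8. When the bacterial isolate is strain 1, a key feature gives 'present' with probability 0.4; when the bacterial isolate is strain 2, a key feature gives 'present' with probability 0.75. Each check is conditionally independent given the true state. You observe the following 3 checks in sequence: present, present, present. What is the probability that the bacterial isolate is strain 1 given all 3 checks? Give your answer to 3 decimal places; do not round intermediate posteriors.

After 'present': P(strain 1) = 0.4·0.8000 / (0.4·0.8000 + 0.75·0.2000) ≈ 0.6809
After 'present': P(strain 1) = 0.4·0.6809 / (0.4·0.6809 + 0.75·0.3191) ≈ 0.5322
After 'present': P(strain 1) = 0.4·0.5322 / (0.4·0.5322 + 0.75·0.4678) ≈ 0.3777

0.378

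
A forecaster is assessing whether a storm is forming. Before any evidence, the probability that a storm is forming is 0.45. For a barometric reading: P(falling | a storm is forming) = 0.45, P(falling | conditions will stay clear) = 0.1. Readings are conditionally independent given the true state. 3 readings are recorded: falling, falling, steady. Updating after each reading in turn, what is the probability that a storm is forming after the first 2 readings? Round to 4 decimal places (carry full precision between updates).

After 'falling': P(storm) = 0.45·0.4500 / (0.45·0.4500 + 0.1·0.5500) ≈ 0.7864
After 'falling': P(storm) = 0.45·0.7864 / (0.45·0.7864 + 0.1·0.2136) ≈ 0.9431

0.9431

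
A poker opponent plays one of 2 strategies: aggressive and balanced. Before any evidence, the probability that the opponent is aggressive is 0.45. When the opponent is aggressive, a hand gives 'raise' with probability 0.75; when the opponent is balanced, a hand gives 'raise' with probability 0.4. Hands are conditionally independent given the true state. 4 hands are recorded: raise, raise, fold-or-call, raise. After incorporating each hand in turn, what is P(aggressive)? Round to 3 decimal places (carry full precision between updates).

0.692

After 'raise': P(aggressive) = 0.75·0.4500 / (0.75·0.4500 + 0.4·0.5500) ≈ 0.6054
After 'raise': P(aggressive) = 0.75·0.6054 / (0.75·0.6054 + 0.4·0.3946) ≈ 0.7420
After 'fold-or-call': P(aggressive) = 0.25·0.7420 / (0.25·0.7420 + 0.6·0.2580) ≈ 0.5451
After 'raise': P(aggressive) = 0.75·0.5451 / (0.75·0.5451 + 0.4·0.4549) ≈ 0.6920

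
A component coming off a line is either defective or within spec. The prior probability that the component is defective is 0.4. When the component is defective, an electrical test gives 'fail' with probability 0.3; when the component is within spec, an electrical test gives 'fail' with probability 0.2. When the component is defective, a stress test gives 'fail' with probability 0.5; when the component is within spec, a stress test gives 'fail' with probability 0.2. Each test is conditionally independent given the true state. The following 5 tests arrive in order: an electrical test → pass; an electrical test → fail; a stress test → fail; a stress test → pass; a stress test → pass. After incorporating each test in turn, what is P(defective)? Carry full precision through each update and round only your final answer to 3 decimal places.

Apply Bayes' rule sequentially, carrying P(defective) forward.
After an electrical test='pass': P(defective) = 0.7·0.4000 / (0.7·0.4000 + 0.8·0.6000) ≈ 0.3684
After an electrical test='fail': P(defective) = 0.3·0.3684 / (0.3·0.3684 + 0.2·0.6316) ≈ 0.4667
After a stress test='fail': P(defective) = 0.5·0.4667 / (0.5·0.4667 + 0.2·0.5333) ≈ 0.6863
After a stress test='pass': P(defective) = 0.5·0.6863 / (0.5·0.6863 + 0.8·0.3137) ≈ 0.5776
After a stress test='pass': P(defective) = 0.5·0.5776 / (0.5·0.5776 + 0.8·0.4224) ≈ 0.4608

0.461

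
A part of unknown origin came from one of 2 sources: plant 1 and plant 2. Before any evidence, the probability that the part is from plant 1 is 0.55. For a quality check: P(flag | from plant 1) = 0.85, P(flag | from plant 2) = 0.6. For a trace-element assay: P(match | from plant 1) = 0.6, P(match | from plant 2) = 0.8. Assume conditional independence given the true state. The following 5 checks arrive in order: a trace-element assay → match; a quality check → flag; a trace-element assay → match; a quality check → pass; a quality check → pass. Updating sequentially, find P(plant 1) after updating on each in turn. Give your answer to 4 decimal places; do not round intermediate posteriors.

After a trace-element assay='match': P(plant 1) = 0.6·0.5500 / (0.6·0.5500 + 0.8·0.4500) ≈ 0.4783
After a quality check='flag': P(plant 1) = 0.85·0.4783 / (0.85·0.4783 + 0.6·0.5217) ≈ 0.5650
After a trace-element assay='match': P(plant 1) = 0.6·0.5650 / (0.6·0.5650 + 0.8·0.4350) ≈ 0.4934
After a quality check='pass': P(plant 1) = 0.15·0.4934 / (0.15·0.4934 + 0.4·0.5066) ≈ 0.2675
After a quality check='pass': P(plant 1) = 0.15·0.2675 / (0.15·0.2675 + 0.4·0.7325) ≈ 0.1205

0.1205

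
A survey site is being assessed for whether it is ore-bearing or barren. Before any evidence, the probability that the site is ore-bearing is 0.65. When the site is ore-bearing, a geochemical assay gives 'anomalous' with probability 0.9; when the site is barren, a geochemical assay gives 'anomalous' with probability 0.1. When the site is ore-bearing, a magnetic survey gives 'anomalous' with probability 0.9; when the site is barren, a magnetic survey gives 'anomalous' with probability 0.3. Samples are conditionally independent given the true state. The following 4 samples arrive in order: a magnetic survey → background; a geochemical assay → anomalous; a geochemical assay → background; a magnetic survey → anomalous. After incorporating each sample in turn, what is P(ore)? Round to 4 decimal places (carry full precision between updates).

After a magnetic survey='background': P(ore) = 0.1·0.6500 / (0.1·0.6500 + 0.7·0.3500) ≈ 0.2097
After a geochemical assay='anomalous': P(ore) = 0.9·0.2097 / (0.9·0.2097 + 0.1·0.7903) ≈ 0.7048
After a geochemical assay='background': P(ore) = 0.1·0.7048 / (0.1·0.7048 + 0.9·0.2952) ≈ 0.2097
After a magnetic survey='anomalous': P(ore) = 0.9·0.2097 / (0.9·0.2097 + 0.3·0.7903) ≈ 0.4432

0.4432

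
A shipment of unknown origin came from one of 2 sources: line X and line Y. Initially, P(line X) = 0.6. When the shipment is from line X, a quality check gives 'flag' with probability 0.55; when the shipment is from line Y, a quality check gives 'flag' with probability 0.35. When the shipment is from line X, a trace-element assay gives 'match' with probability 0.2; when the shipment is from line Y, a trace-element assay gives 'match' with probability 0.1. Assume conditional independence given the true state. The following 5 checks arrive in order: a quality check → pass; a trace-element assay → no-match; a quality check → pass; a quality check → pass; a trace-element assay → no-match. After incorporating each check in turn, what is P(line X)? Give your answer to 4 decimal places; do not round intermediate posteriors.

0.2823

After a quality check='pass': P(line X) = 0.45·0.6000 / (0.45·0.6000 + 0.65·0.4000) ≈ 0.5094
After a trace-element assay='no-match': P(line X) = 0.8·0.5094 / (0.8·0.5094 + 0.9·0.4906) ≈ 0.4800
After a quality check='pass': P(line X) = 0.45·0.4800 / (0.45·0.4800 + 0.65·0.5200) ≈ 0.3899
After a quality check='pass': P(line X) = 0.45·0.3899 / (0.45·0.3899 + 0.65·0.6101) ≈ 0.3067
After a trace-element assay='no-match': P(line X) = 0.8·0.3067 / (0.8·0.3067 + 0.9·0.6933) ≈ 0.2823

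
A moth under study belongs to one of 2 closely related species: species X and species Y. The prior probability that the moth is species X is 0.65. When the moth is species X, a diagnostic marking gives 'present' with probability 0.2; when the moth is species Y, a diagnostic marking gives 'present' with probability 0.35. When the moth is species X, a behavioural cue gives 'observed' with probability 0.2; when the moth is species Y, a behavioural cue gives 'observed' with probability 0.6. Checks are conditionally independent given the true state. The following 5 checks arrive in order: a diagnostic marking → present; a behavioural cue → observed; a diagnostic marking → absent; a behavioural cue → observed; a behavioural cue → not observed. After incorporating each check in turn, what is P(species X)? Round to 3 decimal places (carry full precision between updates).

Each posterior becomes the prior for the next update.
After a diagnostic marking='present': P(species X) = 0.2·0.6500 / (0.2·0.6500 + 0.35·0.3500) ≈ 0.5149
After a behavioural cue='observed': P(species X) = 0.2·0.5149 / (0.2·0.5149 + 0.6·0.4851) ≈ 0.2613
After a diagnostic marking='absent': P(species X) = 0.8·0.2613 / (0.8·0.2613 + 0.65·0.7387) ≈ 0.3033
After a behavioural cue='observed': P(species X) = 0.2·0.3033 / (0.2·0.3033 + 0.6·0.6967) ≈ 0.1267
After a behavioural cue='not observed': P(species X) = 0.8·0.1267 / (0.8·0.1267 + 0.4·0.8733) ≈ 0.2250

0.225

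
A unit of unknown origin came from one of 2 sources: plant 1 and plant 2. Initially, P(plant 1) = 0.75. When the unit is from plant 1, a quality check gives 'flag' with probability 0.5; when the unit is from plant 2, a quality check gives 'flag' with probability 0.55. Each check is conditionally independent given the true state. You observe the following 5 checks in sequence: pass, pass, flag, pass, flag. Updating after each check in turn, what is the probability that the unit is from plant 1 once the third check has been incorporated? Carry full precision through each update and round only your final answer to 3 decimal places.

0.771

After 'pass': P(plant 1) = 0.5·0.7500 / (0.5·0.7500 + 0.45·0.2500) ≈ 0.7692
After 'pass': P(plant 1) = 0.5·0.7692 / (0.5·0.7692 + 0.45·0.2308) ≈ 0.7874
After 'flag': P(plant 1) = 0.5·0.7874 / (0.5·0.7874 + 0.55·0.2126) ≈ 0.7710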